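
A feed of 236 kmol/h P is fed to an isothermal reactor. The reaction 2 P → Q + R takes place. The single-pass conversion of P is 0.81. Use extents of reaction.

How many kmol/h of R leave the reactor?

P reacted = 0.81 × 236 = 191.2 kmol/h; ν_P = −2, so ξ = 191.2/2 = 95.58 kmol/h.
Outlet amounts (n = n₀ + ν ξ):
  P: 236 − 2(95.58) = 44.84
  Q: 0 + 1(95.58) = 95.58
  R: 0 + 1(95.58) = 95.58

95.6 kmol/h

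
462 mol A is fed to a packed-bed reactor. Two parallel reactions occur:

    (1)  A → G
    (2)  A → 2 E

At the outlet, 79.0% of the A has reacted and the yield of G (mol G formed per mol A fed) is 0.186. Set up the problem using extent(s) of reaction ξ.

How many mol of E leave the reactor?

Yield of G: 1ξ₁ / 462 = 0.186 → ξ₁ = 85.93 mol.
Conversion of A: 1ξ₁ + 1ξ₂ = 0.79 × 462 = 365 → ξ₂ = 279 mol.
Outlet amounts (n = n₀ + Σ ν·ξ):
  A: 462 − 1(85.93) − 1(279) = 97.02
  G: 0 + 1(85.93) = 85.93
  E: 0 + 2(279) = 558.1

558 mol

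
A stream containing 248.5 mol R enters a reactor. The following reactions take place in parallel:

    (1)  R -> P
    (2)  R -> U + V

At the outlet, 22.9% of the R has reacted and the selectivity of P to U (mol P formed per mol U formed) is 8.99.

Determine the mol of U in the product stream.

5.7 mol

Conversion of R: R consumed = 0.229 × 248.5 = 56.91 mol = 1ξ₁ + 1ξ₂.
Selectivity: 1ξ₁ / (1ξ₂) = 8.99 → ξ₁ = 8.99 ξ₂.
Substitute: (1·8.99 + 1) ξ₂ = 56.91 → ξ₂ = 5.696 mol, ξ₁ = 51.21 mol.
Outlet amounts (n = n₀ + Σ ν·ξ):
  R: 248.5 − 1(51.21) − 1(5.696) = 191.6
  P: 0 + 1(51.21) = 51.21
  U: 0 + 1(5.696) = 5.696
  V: 0 + 1(5.696) = 5.696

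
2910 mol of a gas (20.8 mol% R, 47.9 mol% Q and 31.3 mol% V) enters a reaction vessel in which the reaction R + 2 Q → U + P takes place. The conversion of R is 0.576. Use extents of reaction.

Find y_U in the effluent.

0.136

R reacted = 0.576 × 605.3 = 348.6 mol; ν_R = −1, so ξ = 348.6/1 = 348.6 mol.
Outlet amounts (n = n₀ + ν ξ):
  R: 605.3 − 1(348.6) = 256.6
  Q: 1394 − 2(348.6) = 696.6
  U: 0 + 1(348.6) = 348.6
  P: 0 + 1(348.6) = 348.6
  V: 910.8 (inert)
Total out = 2561 mol; y_U = 348.6 / 2561 = 0.1361.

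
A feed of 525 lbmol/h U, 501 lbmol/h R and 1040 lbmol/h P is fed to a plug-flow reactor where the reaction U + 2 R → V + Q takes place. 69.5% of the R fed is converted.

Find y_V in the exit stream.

0.092

R reacted = 0.695 × 501 = 348.2 lbmol/h; ν_R = −2, so ξ = 348.2/2 = 174.1 lbmol/h.
Outlet amounts (n = n₀ + ν ξ):
  U: 525 − 1(174.1) = 350.9
  R: 501 − 2(174.1) = 152.8
  V: 0 + 1(174.1) = 174.1
  Q: 0 + 1(174.1) = 174.1
  P: 1040 (inert)
Total out = 1892 lbmol/h; y_V = 174.1 / 1892 = 0.09202.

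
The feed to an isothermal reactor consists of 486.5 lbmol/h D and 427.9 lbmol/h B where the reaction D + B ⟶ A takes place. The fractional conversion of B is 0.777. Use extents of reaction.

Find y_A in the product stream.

0.571

B reacted = 0.777 × 427.9 = 332.5 lbmol/h; ν_B = −1, so ξ = 332.5/1 = 332.5 lbmol/h.
Outlet amounts (n = n₀ + ν ξ):
  D: 486.5 − 1(332.5) = 154
  B: 427.9 − 1(332.5) = 95.42
  A: 0 + 1(332.5) = 332.5
Total out = 581.9 lbmol/h; y_A = 332.5 / 581.9 = 0.5713.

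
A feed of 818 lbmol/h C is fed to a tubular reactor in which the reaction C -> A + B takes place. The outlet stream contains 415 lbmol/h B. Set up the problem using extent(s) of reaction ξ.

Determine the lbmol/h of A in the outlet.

415 lbmol/h

For B: n = n₀ + 1ξ → 415 = 0 + 1ξ, giving ξ = 415 lbmol/h.
Outlet amounts (n = n₀ + ν ξ):
  C: 818 − 1(415) = 403
  A: 0 + 1(415) = 415
  B: 0 + 1(415) = 415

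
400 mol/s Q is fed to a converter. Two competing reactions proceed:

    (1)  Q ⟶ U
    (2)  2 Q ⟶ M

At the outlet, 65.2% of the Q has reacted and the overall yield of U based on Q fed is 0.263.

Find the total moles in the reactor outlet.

322 mol/s

Yield of U: 1ξ₁ / 400 = 0.263 → ξ₁ = 105.2 mol/s.
Conversion of Q: 1ξ₁ + 2ξ₂ = 0.652 × 400 = 260.8 → ξ₂ = 77.8 mol/s.
Outlet amounts (n = n₀ + Σ ν·ξ):
  Q: 400 − 1(105.2) − 2(77.8) = 139.2
  U: 0 + 1(105.2) = 105.2
  M: 0 + 1(77.8) = 77.8
Total out = 139.2 + 105.2 + 77.8 = 322.2 mol/s.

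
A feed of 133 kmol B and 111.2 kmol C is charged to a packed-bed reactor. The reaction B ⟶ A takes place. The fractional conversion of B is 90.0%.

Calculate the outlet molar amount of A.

120 kmol

B reacted = 0.9 × 133 = 119.7 kmol; ν_B = −1, so ξ = 119.7/1 = 119.7 kmol.
Outlet amounts (n = n₀ + ν ξ):
  B: 133 − 1(119.7) = 13.3
  A: 0 + 1(119.7) = 119.7
  C: 111.2 (inert)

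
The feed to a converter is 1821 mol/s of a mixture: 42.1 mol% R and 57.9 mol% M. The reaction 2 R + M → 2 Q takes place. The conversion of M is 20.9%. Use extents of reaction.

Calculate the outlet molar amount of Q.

M reacted = 0.209 × 1054 = 220.4 mol/s; ν_M = −1, so ξ = 220.4/1 = 220.4 mol/s.
Outlet amounts (n = n₀ + ν ξ):
  R: 766.6 − 2(220.4) = 325.9
  M: 1054 − 1(220.4) = 834
  Q: 0 + 2(220.4) = 440.7

441 mol/s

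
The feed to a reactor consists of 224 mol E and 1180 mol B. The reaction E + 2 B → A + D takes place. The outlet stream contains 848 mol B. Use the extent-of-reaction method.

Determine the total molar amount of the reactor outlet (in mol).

For B: n = n₀ − 2ξ → 848 = 1180 − 2ξ, giving ξ = 166 mol.
Outlet amounts (n = n₀ + ν ξ):
  E: 224 − 1(166) = 58
  B: 1180 − 2(166) = 848
  A: 0 + 1(166) = 166
  D: 0 + 1(166) = 166
Total out = 58 + 848 + 166 + 166 = 1238 mol.

1240 mol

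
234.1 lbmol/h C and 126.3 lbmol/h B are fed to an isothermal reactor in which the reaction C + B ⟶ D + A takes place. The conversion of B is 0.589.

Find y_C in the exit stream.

0.443

B reacted = 0.589 × 126.3 = 74.39 lbmol/h; ν_B = −1, so ξ = 74.39/1 = 74.39 lbmol/h.
Outlet amounts (n = n₀ + ν ξ):
  C: 234.1 − 1(74.39) = 159.7
  B: 126.3 − 1(74.39) = 51.91
  D: 0 + 1(74.39) = 74.39
  A: 0 + 1(74.39) = 74.39
Total out = 360.4 lbmol/h; y_C = 159.7 / 360.4 = 0.4431.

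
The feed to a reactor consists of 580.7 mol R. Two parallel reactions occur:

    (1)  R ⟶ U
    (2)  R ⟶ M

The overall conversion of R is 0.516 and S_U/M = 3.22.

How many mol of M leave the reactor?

71 mol

Conversion of R: R consumed = 0.516 × 580.7 = 299.6 mol = 1ξ₁ + 1ξ₂.
Selectivity: 1ξ₁ / (1ξ₂) = 3.22 → ξ₁ = 3.22 ξ₂.
Substitute: (1·3.22 + 1) ξ₂ = 299.6 → ξ₂ = 71.01 mol, ξ₁ = 228.6 mol.
Outlet amounts (n = n₀ + Σ ν·ξ):
  R: 580.7 − 1(228.6) − 1(71.01) = 281.1
  U: 0 + 1(228.6) = 228.6
  M: 0 + 1(71.01) = 71.01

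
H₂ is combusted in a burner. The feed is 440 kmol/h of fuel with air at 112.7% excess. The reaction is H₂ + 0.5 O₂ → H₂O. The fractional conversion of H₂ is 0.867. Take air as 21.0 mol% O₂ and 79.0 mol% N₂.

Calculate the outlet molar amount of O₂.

277 kmol/h

Stoichiometric O₂ = 0.5 × 440 = 220 kmol/h; O₂ fed = 220 × 2.127 = 467.9 kmol/h.
N₂ fed = 467.9 × 79/21 = 1760 kmol/h.
Fuel reacted = 0.867 × 440 → ξ = 381.5 kmol/h.
Outlet (n = n₀ + ν ξ):
  H₂: 440 − 1(381.5) = 58.52
  O₂: 467.9 − 0.5(381.5) = 277.2
  N₂: 1760 (inert)
  H₂O: 0 + 1(381.5) = 381.5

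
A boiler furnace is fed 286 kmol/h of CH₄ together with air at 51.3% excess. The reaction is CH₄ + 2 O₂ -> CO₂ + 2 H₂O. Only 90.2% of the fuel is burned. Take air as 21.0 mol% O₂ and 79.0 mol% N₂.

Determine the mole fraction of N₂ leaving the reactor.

0.739

Stoichiometric O₂ = 2 × 286 = 572 kmol/h; O₂ fed = 572 × 1.513 = 865.4 kmol/h.
N₂ fed = 865.4 × 79/21 = 3256 kmol/h.
Fuel reacted = 0.902 × 286 → ξ = 258 kmol/h.
Outlet (n = n₀ + ν ξ):
  CH₄: 286 − 1(258) = 28.03
  O₂: 865.4 − 2(258) = 349.5
  N₂: 3256 (inert)
  CO₂: 0 + 1(258) = 258
  H₂O: 0 + 2(258) = 515.9
Total out = 4407 kmol/h; y_N₂ = 3256 / 4407 = 0.7387.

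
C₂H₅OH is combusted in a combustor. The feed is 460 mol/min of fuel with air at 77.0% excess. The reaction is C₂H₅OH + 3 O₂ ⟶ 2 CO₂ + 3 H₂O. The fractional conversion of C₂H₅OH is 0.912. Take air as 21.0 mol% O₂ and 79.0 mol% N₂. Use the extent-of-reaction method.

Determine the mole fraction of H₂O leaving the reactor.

0.101

Stoichiometric O₂ = 3 × 460 = 1380 mol/min; O₂ fed = 1380 × 1.770 = 2443 mol/min.
N₂ fed = 2443 × 79/21 = 9189 mol/min.
Fuel reacted = 0.912 × 460 → ξ = 419.5 mol/min.
Outlet (n = n₀ + ν ξ):
  C₂H₅OH: 460 − 1(419.5) = 40.48
  O₂: 2443 − 3(419.5) = 1184
  N₂: 9189 (inert)
  CO₂: 0 + 2(419.5) = 839
  H₂O: 0 + 3(419.5) = 1259
Total out = 12510 mol/min; y_H₂O = 1259 / 12510 = 0.1006.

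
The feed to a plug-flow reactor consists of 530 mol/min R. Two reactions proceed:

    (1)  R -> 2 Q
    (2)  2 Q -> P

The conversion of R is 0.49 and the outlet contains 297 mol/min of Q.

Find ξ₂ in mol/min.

Conversion of R: R consumed = 1ξ₁ = 0.49 × 530 → ξ₁ = 259.7 mol/min.
Q balance: n_Q = 0 + 2ξ₁ − 2ξ₂ = 297 → ξ₂ = (2·259.7 − 297)/2 = 111.2 mol/min.
Outlet amounts (n = n₀ + Σ ν·ξ):
  R: 530 − 1(259.7) = 270.3
  Q: 0 + 2(259.7) − 2(111.2) = 297
  P: 0 + 1(111.2) = 111.2

ξ₂ = 111 mol/min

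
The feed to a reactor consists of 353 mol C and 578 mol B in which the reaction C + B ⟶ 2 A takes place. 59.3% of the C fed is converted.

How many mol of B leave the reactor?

369 mol

C reacted = 0.593 × 353 = 209.3 mol; ν_C = −1, so ξ = 209.3/1 = 209.3 mol.
Outlet amounts (n = n₀ + ν ξ):
  C: 353 − 1(209.3) = 143.7
  B: 578 − 1(209.3) = 368.7
  A: 0 + 2(209.3) = 418.7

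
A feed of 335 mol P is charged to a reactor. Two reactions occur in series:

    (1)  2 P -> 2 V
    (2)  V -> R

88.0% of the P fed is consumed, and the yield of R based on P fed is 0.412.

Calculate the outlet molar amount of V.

Conversion of P: P consumed = 2ξ₁ = 0.88 × 335 → ξ₁ = 147.4 mol.
Yield of R: 1ξ₂ / 335 = 0.412 → ξ₂ = 138 mol.
Outlet amounts (n = n₀ + Σ ν·ξ):
  P: 335 − 2(147.4) = 40.2
  V: 0 + 2(147.4) − 1(138) = 156.8
  R: 0 + 1(138) = 138

157 mol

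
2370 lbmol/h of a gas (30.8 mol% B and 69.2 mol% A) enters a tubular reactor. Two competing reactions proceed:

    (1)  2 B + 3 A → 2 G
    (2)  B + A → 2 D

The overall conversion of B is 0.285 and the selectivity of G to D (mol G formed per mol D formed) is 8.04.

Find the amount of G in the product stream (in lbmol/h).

196 lbmol/h

Conversion of B: B consumed = 0.285 × 730 = 208 lbmol/h = 2ξ₁ + 1ξ₂.
Selectivity: 2ξ₁ / (2ξ₂) = 8.04 → ξ₁ = 8.04 ξ₂.
Substitute: (2·8.04 + 1) ξ₂ = 208 → ξ₂ = 12.18 lbmol/h, ξ₁ = 97.93 lbmol/h.
Outlet amounts (n = n₀ + Σ ν·ξ):
  B: 730 − 2(97.93) − 1(12.18) = 521.9
  A: 1640 − 3(97.93) − 1(12.18) = 1334
  G: 0 + 2(97.93) = 195.9
  D: 0 + 2(12.18) = 24.36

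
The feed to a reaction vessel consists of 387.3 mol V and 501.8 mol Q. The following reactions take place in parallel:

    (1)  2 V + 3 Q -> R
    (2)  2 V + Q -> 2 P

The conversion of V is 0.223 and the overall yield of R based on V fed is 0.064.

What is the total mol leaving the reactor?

Yield of R: 1ξ₁ / 387.3 = 0.064 → ξ₁ = 24.79 mol.
Conversion of V: 2ξ₁ + 2ξ₂ = 0.223 × 387.3 = 86.37 → ξ₂ = 18.4 mol.
Outlet amounts (n = n₀ + Σ ν·ξ):
  V: 387.3 − 2(24.79) − 2(18.4) = 300.9
  Q: 501.8 − 3(24.79) − 1(18.4) = 409
  R: 0 + 1(24.79) = 24.79
  P: 0 + 2(18.4) = 36.79
Total out = 300.9 + 409 + 24.79 + 36.79 = 771.6 mol.

772 mol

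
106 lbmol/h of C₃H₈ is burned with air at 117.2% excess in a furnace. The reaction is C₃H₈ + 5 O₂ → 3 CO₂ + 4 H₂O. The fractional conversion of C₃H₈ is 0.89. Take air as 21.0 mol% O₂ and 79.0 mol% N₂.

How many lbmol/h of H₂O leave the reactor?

377 lbmol/h

Stoichiometric O₂ = 5 × 106 = 530 lbmol/h; O₂ fed = 530 × 2.172 = 1151 lbmol/h.
N₂ fed = 1151 × 79/21 = 4331 lbmol/h.
Fuel reacted = 0.89 × 106 → ξ = 94.34 lbmol/h.
Outlet (n = n₀ + ν ξ):
  C₃H₈: 106 − 1(94.34) = 11.66
  O₂: 1151 − 5(94.34) = 679.5
  N₂: 4331 (inert)
  CO₂: 0 + 3(94.34) = 283
  H₂O: 0 + 4(94.34) = 377.4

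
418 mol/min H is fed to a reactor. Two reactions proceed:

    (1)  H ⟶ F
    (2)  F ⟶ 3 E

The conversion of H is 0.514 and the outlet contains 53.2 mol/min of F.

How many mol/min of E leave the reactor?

Conversion of H: H consumed = 1ξ₁ = 0.514 × 418 → ξ₁ = 214.9 mol/min.
F balance: n_F = 0 + 1ξ₁ − 1ξ₂ = 53.2 → ξ₂ = (1·214.9 − 53.2)/1 = 161.7 mol/min.
Outlet amounts (n = n₀ + Σ ν·ξ):
  H: 418 − 1(214.9) = 203.1
  F: 0 + 1(214.9) − 1(161.7) = 53.2
  E: 0 + 3(161.7) = 485

485 mol/min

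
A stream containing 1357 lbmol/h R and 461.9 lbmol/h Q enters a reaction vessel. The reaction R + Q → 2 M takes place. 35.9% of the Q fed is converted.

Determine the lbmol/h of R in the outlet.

Q reacted = 0.359 × 461.9 = 165.8 lbmol/h; ν_Q = −1, so ξ = 165.8/1 = 165.8 lbmol/h.
Outlet amounts (n = n₀ + ν ξ):
  R: 1357 − 1(165.8) = 1191
  Q: 461.9 − 1(165.8) = 296.1
  M: 0 + 2(165.8) = 331.6

1190 lbmol/h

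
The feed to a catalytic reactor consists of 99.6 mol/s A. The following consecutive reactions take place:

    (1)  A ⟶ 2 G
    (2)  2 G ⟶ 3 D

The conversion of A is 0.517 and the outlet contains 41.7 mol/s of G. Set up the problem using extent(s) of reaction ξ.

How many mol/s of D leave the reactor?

Conversion of A: A consumed = 1ξ₁ = 0.517 × 99.6 → ξ₁ = 51.49 mol/s.
G balance: n_G = 0 + 2ξ₁ − 2ξ₂ = 41.7 → ξ₂ = (2·51.49 − 41.7)/2 = 30.64 mol/s.
Outlet amounts (n = n₀ + Σ ν·ξ):
  A: 99.6 − 1(51.49) = 48.11
  G: 0 + 2(51.49) − 2(30.64) = 41.7
  D: 0 + 3(30.64) = 91.93

91.9 mol/s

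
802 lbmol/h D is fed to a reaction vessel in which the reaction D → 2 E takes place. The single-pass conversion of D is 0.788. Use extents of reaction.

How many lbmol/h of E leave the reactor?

1260 lbmol/h

D reacted = 0.788 × 802 = 632 lbmol/h; ν_D = −1, so ξ = 632/1 = 632 lbmol/h.
Outlet amounts (n = n₀ + ν ξ):
  D: 802 − 1(632) = 170
  E: 0 + 2(632) = 1264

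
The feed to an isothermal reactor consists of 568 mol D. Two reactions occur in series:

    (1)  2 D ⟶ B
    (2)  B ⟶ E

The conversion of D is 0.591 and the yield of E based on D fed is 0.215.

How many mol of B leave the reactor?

45.7 mol

Conversion of D: D consumed = 2ξ₁ = 0.591 × 568 → ξ₁ = 167.8 mol.
Yield of E: 1ξ₂ / 568 = 0.215 → ξ₂ = 122.1 mol.
Outlet amounts (n = n₀ + Σ ν·ξ):
  D: 568 − 2(167.8) = 232.3
  B: 0 + 1(167.8) − 1(122.1) = 45.72
  E: 0 + 1(122.1) = 122.1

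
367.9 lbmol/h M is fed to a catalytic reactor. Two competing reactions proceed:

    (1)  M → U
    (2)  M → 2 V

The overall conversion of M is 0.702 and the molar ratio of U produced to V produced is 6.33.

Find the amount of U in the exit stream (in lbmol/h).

239 lbmol/h

Conversion of M: M consumed = 0.702 × 367.9 = 258.3 lbmol/h = 1ξ₁ + 1ξ₂.
Selectivity: 1ξ₁ / (2ξ₂) = 6.33 → ξ₁ = 12.66 ξ₂.
Substitute: (1·12.66 + 1) ξ₂ = 258.3 → ξ₂ = 18.91 lbmol/h, ξ₁ = 239.4 lbmol/h.
Outlet amounts (n = n₀ + Σ ν·ξ):
  M: 367.9 − 1(239.4) − 1(18.91) = 109.6
  U: 0 + 1(239.4) = 239.4
  V: 0 + 2(18.91) = 37.81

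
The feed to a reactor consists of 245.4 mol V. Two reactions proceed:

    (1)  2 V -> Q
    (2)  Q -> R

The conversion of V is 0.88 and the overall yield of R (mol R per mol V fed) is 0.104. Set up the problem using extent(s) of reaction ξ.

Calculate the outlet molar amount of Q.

Conversion of V: V consumed = 2ξ₁ = 0.88 × 245.4 → ξ₁ = 108 mol.
Yield of R: 1ξ₂ / 245.4 = 0.104 → ξ₂ = 25.52 mol.
Outlet amounts (n = n₀ + Σ ν·ξ):
  V: 245.4 − 2(108) = 29.45
  Q: 0 + 1(108) − 1(25.52) = 82.45
  R: 0 + 1(25.52) = 25.52

82.5 mol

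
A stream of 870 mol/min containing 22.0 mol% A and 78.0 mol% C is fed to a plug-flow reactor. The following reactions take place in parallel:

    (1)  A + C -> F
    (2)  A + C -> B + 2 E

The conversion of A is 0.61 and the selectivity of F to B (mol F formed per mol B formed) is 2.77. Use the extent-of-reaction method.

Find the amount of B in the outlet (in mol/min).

31 mol/min

Conversion of A: A consumed = 0.61 × 191.4 = 116.8 mol/min = 1ξ₁ + 1ξ₂.
Selectivity: 1ξ₁ / (1ξ₂) = 2.77 → ξ₁ = 2.77 ξ₂.
Substitute: (1·2.77 + 1) ξ₂ = 116.8 → ξ₂ = 30.97 mol/min, ξ₁ = 85.78 mol/min.
Outlet amounts (n = n₀ + Σ ν·ξ):
  A: 191.4 − 1(85.78) − 1(30.97) = 74.65
  C: 678.6 − 1(85.78) − 1(30.97) = 561.8
  F: 0 + 1(85.78) = 85.78
  B: 0 + 1(30.97) = 30.97
  E: 0 + 2(30.97) = 61.94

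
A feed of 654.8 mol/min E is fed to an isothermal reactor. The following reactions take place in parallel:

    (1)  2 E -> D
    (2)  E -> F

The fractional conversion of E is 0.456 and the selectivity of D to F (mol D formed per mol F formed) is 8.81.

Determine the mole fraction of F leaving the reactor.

Conversion of E: E consumed = 0.456 × 654.8 = 298.6 mol/min = 2ξ₁ + 1ξ₂.
Selectivity: 1ξ₁ / (1ξ₂) = 8.81 → ξ₁ = 8.81 ξ₂.
Substitute: (2·8.81 + 1) ξ₂ = 298.6 → ξ₂ = 16.04 mol/min, ξ₁ = 141.3 mol/min.
Outlet amounts (n = n₀ + Σ ν·ξ):
  E: 654.8 − 2(141.3) − 1(16.04) = 356.2
  D: 0 + 1(141.3) = 141.3
  F: 0 + 1(16.04) = 16.04
Total out = 513.5 mol/min; y_F = 16.04 / 513.5 = 0.03123.

0.0312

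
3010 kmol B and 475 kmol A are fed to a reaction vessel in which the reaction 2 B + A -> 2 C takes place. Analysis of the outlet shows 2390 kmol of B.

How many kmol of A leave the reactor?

For B: n = n₀ − 2ξ → 2390 = 3010 − 2ξ, giving ξ = 310 kmol.
Outlet amounts (n = n₀ + ν ξ):
  B: 3010 − 2(310) = 2390
  A: 475 − 1(310) = 165
  C: 0 + 2(310) = 620

165 kmol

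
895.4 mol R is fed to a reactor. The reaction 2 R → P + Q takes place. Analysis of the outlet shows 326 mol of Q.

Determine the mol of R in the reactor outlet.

243 mol

For Q: n = n₀ + 1ξ → 326 = 0 + 1ξ, giving ξ = 326 mol.
Outlet amounts (n = n₀ + ν ξ):
  R: 895.4 − 2(326) = 243.4
  P: 0 + 1(326) = 326
  Q: 0 + 1(326) = 326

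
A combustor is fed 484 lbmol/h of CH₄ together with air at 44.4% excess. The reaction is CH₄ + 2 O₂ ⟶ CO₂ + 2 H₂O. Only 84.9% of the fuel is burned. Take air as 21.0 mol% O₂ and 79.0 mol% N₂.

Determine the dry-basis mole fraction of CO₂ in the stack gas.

0.065

Stoichiometric O₂ = 2 × 484 = 968 lbmol/h; O₂ fed = 968 × 1.444 = 1398 lbmol/h.
N₂ fed = 1398 × 79/21 = 5258 lbmol/h.
Fuel reacted = 0.849 × 484 → ξ = 410.9 lbmol/h.
Outlet (n = n₀ + ν ξ):
  CH₄: 484 − 1(410.9) = 73.08
  O₂: 1398 − 2(410.9) = 576
  N₂: 5258 (inert)
  CO₂: 0 + 1(410.9) = 410.9
  H₂O: 0 + 2(410.9) = 821.8
Dry total = 6318 lbmol/h; y_CO₂ (dry) = 410.9 / 6318 = 0.06504.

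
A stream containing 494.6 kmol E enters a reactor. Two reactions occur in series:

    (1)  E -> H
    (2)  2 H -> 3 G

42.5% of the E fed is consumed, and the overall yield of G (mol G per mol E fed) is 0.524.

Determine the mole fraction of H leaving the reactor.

Conversion of E: E consumed = 1ξ₁ = 0.425 × 494.6 → ξ₁ = 210.2 kmol.
Yield of G: 3ξ₂ / 494.6 = 0.524 → ξ₂ = 86.39 kmol.
Outlet amounts (n = n₀ + Σ ν·ξ):
  E: 494.6 − 1(210.2) = 284.4
  H: 0 + 1(210.2) − 2(86.39) = 37.42
  G: 0 + 3(86.39) = 259.2
Total out = 581 kmol; y_H = 37.42 / 581 = 0.06442.

0.0644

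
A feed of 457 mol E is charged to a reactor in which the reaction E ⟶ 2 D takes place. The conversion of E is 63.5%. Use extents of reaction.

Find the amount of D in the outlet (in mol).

580 mol

E reacted = 0.635 × 457 = 290.2 mol; ν_E = −1, so ξ = 290.2/1 = 290.2 mol.
Outlet amounts (n = n₀ + ν ξ):
  E: 457 − 1(290.2) = 166.8
  D: 0 + 2(290.2) = 580.4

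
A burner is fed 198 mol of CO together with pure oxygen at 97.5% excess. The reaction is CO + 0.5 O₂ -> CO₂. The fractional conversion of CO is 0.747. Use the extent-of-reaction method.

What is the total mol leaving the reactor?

320 mol

Stoichiometric O₂ = 0.5 × 198 = 99 mol; O₂ fed = 99 × 1.975 = 195.5 mol.
Fuel reacted = 0.747 × 198 → ξ = 147.9 mol.
Outlet (n = n₀ + ν ξ):
  CO: 198 − 1(147.9) = 50.09
  O₂: 195.5 − 0.5(147.9) = 121.6
  CO₂: 0 + 1(147.9) = 147.9
Total out = 50.09 + 121.6 + 147.9 = 319.6 mol.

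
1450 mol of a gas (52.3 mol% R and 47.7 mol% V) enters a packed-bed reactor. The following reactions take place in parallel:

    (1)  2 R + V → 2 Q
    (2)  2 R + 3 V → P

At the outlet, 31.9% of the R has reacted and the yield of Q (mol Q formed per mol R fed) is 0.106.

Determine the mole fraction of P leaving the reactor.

0.0743

Yield of Q: 2ξ₁ / 758.4 = 0.106 → ξ₁ = 40.19 mol.
Conversion of R: 2ξ₁ + 2ξ₂ = 0.319 × 758.4 = 241.9 → ξ₂ = 80.76 mol.
Outlet amounts (n = n₀ + Σ ν·ξ):
  R: 758.4 − 2(40.19) − 2(80.76) = 516.4
  V: 691.6 − 1(40.19) − 3(80.76) = 409.2
  Q: 0 + 2(40.19) = 80.39
  P: 0 + 1(80.76) = 80.76
Total out = 1087 mol; y_P = 80.76 / 1087 = 0.07432.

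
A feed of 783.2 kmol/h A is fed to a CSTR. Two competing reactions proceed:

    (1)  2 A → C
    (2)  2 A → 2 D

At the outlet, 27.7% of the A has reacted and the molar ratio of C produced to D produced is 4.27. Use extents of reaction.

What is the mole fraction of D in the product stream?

0.0331

Conversion of A: A consumed = 0.277 × 783.2 = 216.9 kmol/h = 2ξ₁ + 2ξ₂.
Selectivity: 1ξ₁ / (2ξ₂) = 4.27 → ξ₁ = 8.54 ξ₂.
Substitute: (2·8.54 + 2) ξ₂ = 216.9 → ξ₂ = 11.37 kmol/h, ξ₁ = 97.1 kmol/h.
Outlet amounts (n = n₀ + Σ ν·ξ):
  A: 783.2 − 2(97.1) − 2(11.37) = 566.3
  C: 0 + 1(97.1) = 97.1
  D: 0 + 2(11.37) = 22.74
Total out = 686.1 kmol/h; y_D = 22.74 / 686.1 = 0.03315.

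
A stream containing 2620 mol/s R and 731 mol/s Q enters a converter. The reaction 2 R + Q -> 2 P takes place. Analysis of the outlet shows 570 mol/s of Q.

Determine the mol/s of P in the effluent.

322 mol/s

For Q: n = n₀ − 1ξ → 570 = 731 − 1ξ, giving ξ = 161 mol/s.
Outlet amounts (n = n₀ + ν ξ):
  R: 2620 − 2(161) = 2298
  Q: 731 − 1(161) = 570
  P: 0 + 2(161) = 322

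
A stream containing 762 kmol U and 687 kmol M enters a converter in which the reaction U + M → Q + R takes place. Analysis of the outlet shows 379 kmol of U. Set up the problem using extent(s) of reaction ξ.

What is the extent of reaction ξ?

ξ = 383 kmol

For U: n = n₀ − 1ξ → 379 = 762 − 1ξ, giving ξ = 383 kmol.
Outlet amounts (n = n₀ + ν ξ):
  U: 762 − 1(383) = 379
  M: 687 − 1(383) = 304
  Q: 0 + 1(383) = 383
  R: 0 + 1(383) = 383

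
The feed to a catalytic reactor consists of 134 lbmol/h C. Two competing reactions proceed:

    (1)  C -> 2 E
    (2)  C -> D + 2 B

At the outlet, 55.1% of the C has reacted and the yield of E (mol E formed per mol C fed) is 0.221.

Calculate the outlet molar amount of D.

Yield of E: 2ξ₁ / 134 = 0.221 → ξ₁ = 14.81 lbmol/h.
Conversion of C: 1ξ₁ + 1ξ₂ = 0.551 × 134 = 73.83 → ξ₂ = 59.03 lbmol/h.
Outlet amounts (n = n₀ + Σ ν·ξ):
  C: 134 − 1(14.81) − 1(59.03) = 60.17
  E: 0 + 2(14.81) = 29.61
  D: 0 + 1(59.03) = 59.03
  B: 0 + 2(59.03) = 118.1

59 lbmol/h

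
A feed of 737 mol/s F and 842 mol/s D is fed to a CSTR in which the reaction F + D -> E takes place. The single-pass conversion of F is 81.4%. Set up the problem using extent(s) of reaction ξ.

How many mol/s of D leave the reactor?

F reacted = 0.814 × 737 = 599.9 mol/s; ν_F = −1, so ξ = 599.9/1 = 599.9 mol/s.
Outlet amounts (n = n₀ + ν ξ):
  F: 737 − 1(599.9) = 137.1
  D: 842 − 1(599.9) = 242.1
  E: 0 + 1(599.9) = 599.9

242 mol/s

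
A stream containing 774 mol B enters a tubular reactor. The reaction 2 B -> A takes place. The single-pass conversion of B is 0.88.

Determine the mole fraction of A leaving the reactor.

0.786

B reacted = 0.88 × 774 = 681.1 mol; ν_B = −2, so ξ = 681.1/2 = 340.6 mol.
Outlet amounts (n = n₀ + ν ξ):
  B: 774 − 2(340.6) = 92.88
  A: 0 + 1(340.6) = 340.6
Total out = 433.4 mol; y_A = 340.6 / 433.4 = 0.7857.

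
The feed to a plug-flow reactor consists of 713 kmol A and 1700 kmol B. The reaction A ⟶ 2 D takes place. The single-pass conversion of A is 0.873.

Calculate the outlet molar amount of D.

1240 kmol

A reacted = 0.873 × 713 = 622.4 kmol; ν_A = −1, so ξ = 622.4/1 = 622.4 kmol.
Outlet amounts (n = n₀ + ν ξ):
  A: 713 − 1(622.4) = 90.55
  D: 0 + 2(622.4) = 1245
  B: 1700 (inert)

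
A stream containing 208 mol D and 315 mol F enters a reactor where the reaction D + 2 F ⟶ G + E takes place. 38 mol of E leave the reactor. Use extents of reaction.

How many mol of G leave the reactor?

38 mol

For E: n = n₀ + 1ξ → 38 = 0 + 1ξ, giving ξ = 38 mol.
Outlet amounts (n = n₀ + ν ξ):
  D: 208 − 1(38) = 170
  F: 315 − 2(38) = 239
  G: 0 + 1(38) = 38
  E: 0 + 1(38) = 38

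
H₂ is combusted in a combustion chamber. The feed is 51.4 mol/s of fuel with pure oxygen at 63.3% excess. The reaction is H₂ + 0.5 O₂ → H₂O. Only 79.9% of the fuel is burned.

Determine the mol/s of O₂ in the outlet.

Stoichiometric O₂ = 0.5 × 51.4 = 25.7 mol/s; O₂ fed = 25.7 × 1.633 = 41.97 mol/s.
Fuel reacted = 0.799 × 51.4 → ξ = 41.07 mol/s.
Outlet (n = n₀ + ν ξ):
  H₂: 51.4 − 1(41.07) = 10.33
  O₂: 41.97 − 0.5(41.07) = 21.43
  H₂O: 0 + 1(41.07) = 41.07

21.4 mol/s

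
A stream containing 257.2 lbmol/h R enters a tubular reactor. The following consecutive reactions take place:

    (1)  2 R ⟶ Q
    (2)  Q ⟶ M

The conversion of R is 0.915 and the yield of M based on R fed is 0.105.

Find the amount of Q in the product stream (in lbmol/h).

Conversion of R: R consumed = 2ξ₁ = 0.915 × 257.2 → ξ₁ = 117.7 lbmol/h.
Yield of M: 1ξ₂ / 257.2 = 0.105 → ξ₂ = 27.01 lbmol/h.
Outlet amounts (n = n₀ + Σ ν·ξ):
  R: 257.2 − 2(117.7) = 21.86
  Q: 0 + 1(117.7) − 1(27.01) = 90.66
  M: 0 + 1(27.01) = 27.01

90.7 lbmol/h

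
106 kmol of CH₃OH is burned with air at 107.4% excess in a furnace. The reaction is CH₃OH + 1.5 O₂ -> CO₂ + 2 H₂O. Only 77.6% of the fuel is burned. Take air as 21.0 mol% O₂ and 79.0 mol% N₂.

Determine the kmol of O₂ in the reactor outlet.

206 kmol

Stoichiometric O₂ = 1.5 × 106 = 159 kmol; O₂ fed = 159 × 2.074 = 329.8 kmol.
N₂ fed = 329.8 × 79/21 = 1241 kmol.
Fuel reacted = 0.776 × 106 → ξ = 82.26 kmol.
Outlet (n = n₀ + ν ξ):
  CH₃OH: 106 − 1(82.26) = 23.74
  O₂: 329.8 − 1.5(82.26) = 206.4
  N₂: 1241 (inert)
  CO₂: 0 + 1(82.26) = 82.26
  H₂O: 0 + 2(82.26) = 164.5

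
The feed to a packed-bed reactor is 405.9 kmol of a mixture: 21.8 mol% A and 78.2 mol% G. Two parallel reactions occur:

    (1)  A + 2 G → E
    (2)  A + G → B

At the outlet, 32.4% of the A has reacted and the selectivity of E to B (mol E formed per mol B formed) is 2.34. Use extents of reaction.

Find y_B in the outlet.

0.024

Conversion of A: A consumed = 0.324 × 88.49 = 28.67 kmol = 1ξ₁ + 1ξ₂.
Selectivity: 1ξ₁ / (1ξ₂) = 2.34 → ξ₁ = 2.34 ξ₂.
Substitute: (1·2.34 + 1) ξ₂ = 28.67 → ξ₂ = 8.584 kmol, ξ₁ = 20.09 kmol.
Outlet amounts (n = n₀ + Σ ν·ξ):
  A: 88.49 − 1(20.09) − 1(8.584) = 59.82
  G: 317.4 − 2(20.09) − 1(8.584) = 268.7
  E: 0 + 1(20.09) = 20.09
  B: 0 + 1(8.584) = 8.584
Total out = 357.1 kmol; y_B = 8.584 / 357.1 = 0.02403.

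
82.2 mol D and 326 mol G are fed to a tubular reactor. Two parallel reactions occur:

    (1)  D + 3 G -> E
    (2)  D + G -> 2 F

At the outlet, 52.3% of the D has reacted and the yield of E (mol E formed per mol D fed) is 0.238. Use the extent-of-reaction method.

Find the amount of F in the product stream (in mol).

Yield of E: 1ξ₁ / 82.2 = 0.238 → ξ₁ = 19.56 mol.
Conversion of D: 1ξ₁ + 1ξ₂ = 0.523 × 82.2 = 42.99 → ξ₂ = 23.43 mol.
Outlet amounts (n = n₀ + Σ ν·ξ):
  D: 82.2 − 1(19.56) − 1(23.43) = 39.21
  G: 326 − 3(19.56) − 1(23.43) = 243.9
  E: 0 + 1(19.56) = 19.56
  F: 0 + 2(23.43) = 46.85

46.9 mol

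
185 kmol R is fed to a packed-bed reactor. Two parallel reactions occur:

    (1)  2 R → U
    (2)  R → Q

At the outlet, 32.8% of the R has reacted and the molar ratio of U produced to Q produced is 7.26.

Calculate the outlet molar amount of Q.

3.91 kmol

Conversion of R: R consumed = 0.328 × 185 = 60.68 kmol = 2ξ₁ + 1ξ₂.
Selectivity: 1ξ₁ / (1ξ₂) = 7.26 → ξ₁ = 7.26 ξ₂.
Substitute: (2·7.26 + 1) ξ₂ = 60.68 → ξ₂ = 3.91 kmol, ξ₁ = 28.39 kmol.
Outlet amounts (n = n₀ + Σ ν·ξ):
  R: 185 − 2(28.39) − 1(3.91) = 124.3
  U: 0 + 1(28.39) = 28.39
  Q: 0 + 1(3.91) = 3.91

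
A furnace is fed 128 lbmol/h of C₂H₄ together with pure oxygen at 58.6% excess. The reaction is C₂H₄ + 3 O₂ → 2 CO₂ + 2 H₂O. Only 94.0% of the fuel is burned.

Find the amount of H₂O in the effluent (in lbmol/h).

Stoichiometric O₂ = 3 × 128 = 384 lbmol/h; O₂ fed = 384 × 1.586 = 609 lbmol/h.
Fuel reacted = 0.94 × 128 → ξ = 120.3 lbmol/h.
Outlet (n = n₀ + ν ξ):
  C₂H₄: 128 − 1(120.3) = 7.68
  O₂: 609 − 3(120.3) = 248.1
  CO₂: 0 + 2(120.3) = 240.6
  H₂O: 0 + 2(120.3) = 240.6

241 lbmol/h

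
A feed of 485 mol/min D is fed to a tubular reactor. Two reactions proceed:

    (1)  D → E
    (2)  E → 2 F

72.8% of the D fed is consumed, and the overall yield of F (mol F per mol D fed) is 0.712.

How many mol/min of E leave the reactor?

Conversion of D: D consumed = 1ξ₁ = 0.728 × 485 → ξ₁ = 353.1 mol/min.
Yield of F: 2ξ₂ / 485 = 0.712 → ξ₂ = 172.7 mol/min.
Outlet amounts (n = n₀ + Σ ν·ξ):
  D: 485 − 1(353.1) = 131.9
  E: 0 + 1(353.1) − 1(172.7) = 180.4
  F: 0 + 2(172.7) = 345.3

180 mol/min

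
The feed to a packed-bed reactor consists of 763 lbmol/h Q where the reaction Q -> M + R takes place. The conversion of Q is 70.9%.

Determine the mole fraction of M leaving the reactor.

0.415

Q reacted = 0.709 × 763 = 541 lbmol/h; ν_Q = −1, so ξ = 541/1 = 541 lbmol/h.
Outlet amounts (n = n₀ + ν ξ):
  Q: 763 − 1(541) = 222
  M: 0 + 1(541) = 541
  R: 0 + 1(541) = 541
Total out = 1304 lbmol/h; y_M = 541 / 1304 = 0.4149.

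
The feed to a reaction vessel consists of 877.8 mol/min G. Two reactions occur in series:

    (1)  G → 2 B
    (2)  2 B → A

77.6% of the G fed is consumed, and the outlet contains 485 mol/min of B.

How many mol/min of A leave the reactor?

Conversion of G: G consumed = 1ξ₁ = 0.776 × 877.8 → ξ₁ = 681.2 mol/min.
B balance: n_B = 0 + 2ξ₁ − 2ξ₂ = 485 → ξ₂ = (2·681.2 − 485)/2 = 438.7 mol/min.
Outlet amounts (n = n₀ + Σ ν·ξ):
  G: 877.8 − 1(681.2) = 196.6
  B: 0 + 2(681.2) − 2(438.7) = 485
  A: 0 + 1(438.7) = 438.7

439 mol/min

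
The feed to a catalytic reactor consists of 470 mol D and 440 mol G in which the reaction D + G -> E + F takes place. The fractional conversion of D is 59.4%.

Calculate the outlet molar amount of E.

279 mol

D reacted = 0.594 × 470 = 279.2 mol; ν_D = −1, so ξ = 279.2/1 = 279.2 mol.
Outlet amounts (n = n₀ + ν ξ):
  D: 470 − 1(279.2) = 190.8
  G: 440 − 1(279.2) = 160.8
  E: 0 + 1(279.2) = 279.2
  F: 0 + 1(279.2) = 279.2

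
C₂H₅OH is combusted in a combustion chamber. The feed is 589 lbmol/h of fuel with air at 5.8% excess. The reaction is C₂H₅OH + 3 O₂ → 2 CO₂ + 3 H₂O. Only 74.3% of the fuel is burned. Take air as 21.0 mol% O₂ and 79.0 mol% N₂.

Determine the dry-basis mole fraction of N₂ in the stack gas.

Stoichiometric O₂ = 3 × 589 = 1767 lbmol/h; O₂ fed = 1767 × 1.058 = 1869 lbmol/h.
N₂ fed = 1869 × 79/21 = 7033 lbmol/h.
Fuel reacted = 0.743 × 589 → ξ = 437.6 lbmol/h.
Outlet (n = n₀ + ν ξ):
  C₂H₅OH: 589 − 1(437.6) = 151.4
  O₂: 1869 − 3(437.6) = 556.6
  N₂: 7033 (inert)
  CO₂: 0 + 2(437.6) = 875.3
  H₂O: 0 + 3(437.6) = 1313
Dry total = 8616 lbmol/h; y_N₂ (dry) = 7033 / 8616 = 0.8162.

0.816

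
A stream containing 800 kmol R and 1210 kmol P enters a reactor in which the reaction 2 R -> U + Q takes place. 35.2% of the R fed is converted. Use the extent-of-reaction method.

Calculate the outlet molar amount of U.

R reacted = 0.352 × 800 = 281.6 kmol; ν_R = −2, so ξ = 281.6/2 = 140.8 kmol.
Outlet amounts (n = n₀ + ν ξ):
  R: 800 − 2(140.8) = 518.4
  U: 0 + 1(140.8) = 140.8
  Q: 0 + 1(140.8) = 140.8
  P: 1210 (inert)

141 kmol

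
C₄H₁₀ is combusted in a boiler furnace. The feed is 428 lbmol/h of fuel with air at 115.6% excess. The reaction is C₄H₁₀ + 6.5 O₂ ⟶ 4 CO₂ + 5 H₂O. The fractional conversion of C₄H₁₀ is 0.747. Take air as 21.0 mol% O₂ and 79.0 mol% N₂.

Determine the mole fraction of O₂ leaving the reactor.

0.133

Stoichiometric O₂ = 6.5 × 428 = 2782 lbmol/h; O₂ fed = 2782 × 2.156 = 5998 lbmol/h.
N₂ fed = 5998 × 79/21 = 22560 lbmol/h.
Fuel reacted = 0.747 × 428 → ξ = 319.7 lbmol/h.
Outlet (n = n₀ + ν ξ):
  C₄H₁₀: 428 − 1(319.7) = 108.3
  O₂: 5998 − 6.5(319.7) = 3920
  N₂: 22560 (inert)
  CO₂: 0 + 4(319.7) = 1279
  H₂O: 0 + 5(319.7) = 1599
Total out = 29470 lbmol/h; y_O₂ = 3920 / 29470 = 0.133.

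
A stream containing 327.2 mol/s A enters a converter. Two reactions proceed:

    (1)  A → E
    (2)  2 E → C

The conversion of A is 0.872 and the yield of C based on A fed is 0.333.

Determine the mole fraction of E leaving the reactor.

Conversion of A: A consumed = 1ξ₁ = 0.872 × 327.2 → ξ₁ = 285.3 mol/s.
Yield of C: 1ξ₂ / 327.2 = 0.333 → ξ₂ = 109 mol/s.
Outlet amounts (n = n₀ + Σ ν·ξ):
  A: 327.2 − 1(285.3) = 41.88
  E: 0 + 1(285.3) − 2(109) = 67.4
  C: 0 + 1(109) = 109
Total out = 218.2 mol/s; y_E = 67.4 / 218.2 = 0.3088.

0.309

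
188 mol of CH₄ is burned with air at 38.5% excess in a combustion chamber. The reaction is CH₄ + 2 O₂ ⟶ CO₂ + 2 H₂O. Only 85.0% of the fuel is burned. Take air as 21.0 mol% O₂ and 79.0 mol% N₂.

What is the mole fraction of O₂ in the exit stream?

0.0754

Stoichiometric O₂ = 2 × 188 = 376 mol; O₂ fed = 376 × 1.385 = 520.8 mol.
N₂ fed = 520.8 × 79/21 = 1959 mol.
Fuel reacted = 0.85 × 188 → ξ = 159.8 mol.
Outlet (n = n₀ + ν ξ):
  CH₄: 188 − 1(159.8) = 28.2
  O₂: 520.8 − 2(159.8) = 201.2
  N₂: 1959 (inert)
  CO₂: 0 + 1(159.8) = 159.8
  H₂O: 0 + 2(159.8) = 319.6
Total out = 2668 mol; y_O₂ = 201.2 / 2668 = 0.0754.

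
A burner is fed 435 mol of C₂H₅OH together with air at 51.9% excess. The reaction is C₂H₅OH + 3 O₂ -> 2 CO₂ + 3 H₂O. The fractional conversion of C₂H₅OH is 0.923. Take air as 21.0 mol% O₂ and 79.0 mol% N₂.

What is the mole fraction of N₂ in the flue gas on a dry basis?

Stoichiometric O₂ = 3 × 435 = 1305 mol; O₂ fed = 1305 × 1.519 = 1982 mol.
N₂ fed = 1982 × 79/21 = 7457 mol.
Fuel reacted = 0.923 × 435 → ξ = 401.5 mol.
Outlet (n = n₀ + ν ξ):
  C₂H₅OH: 435 − 1(401.5) = 33.5
  O₂: 1982 − 3(401.5) = 777.8
  N₂: 7457 (inert)
  CO₂: 0 + 2(401.5) = 803
  H₂O: 0 + 3(401.5) = 1205
Dry total = 9071 mol; y_N₂ (dry) = 7457 / 9071 = 0.822.

0.822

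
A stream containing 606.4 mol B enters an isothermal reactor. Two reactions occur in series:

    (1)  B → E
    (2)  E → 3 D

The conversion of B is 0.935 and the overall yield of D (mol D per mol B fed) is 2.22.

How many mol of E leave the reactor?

118 mol

Conversion of B: B consumed = 1ξ₁ = 0.935 × 606.4 → ξ₁ = 567 mol.
Yield of D: 3ξ₂ / 606.4 = 2.22 → ξ₂ = 448.7 mol.
Outlet amounts (n = n₀ + Σ ν·ξ):
  B: 606.4 − 1(567) = 39.42
  E: 0 + 1(567) − 1(448.7) = 118.2
  D: 0 + 3(448.7) = 1346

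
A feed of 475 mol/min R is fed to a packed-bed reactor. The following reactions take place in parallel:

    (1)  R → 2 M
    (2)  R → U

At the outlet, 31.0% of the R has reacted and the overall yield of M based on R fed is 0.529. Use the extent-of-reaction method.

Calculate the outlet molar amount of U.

Yield of M: 2ξ₁ / 475 = 0.529 → ξ₁ = 125.6 mol/min.
Conversion of R: 1ξ₁ + 1ξ₂ = 0.31 × 475 = 147.2 → ξ₂ = 21.61 mol/min.
Outlet amounts (n = n₀ + Σ ν·ξ):
  R: 475 − 1(125.6) − 1(21.61) = 327.8
  M: 0 + 2(125.6) = 251.3
  U: 0 + 1(21.61) = 21.61

21.6 mol/min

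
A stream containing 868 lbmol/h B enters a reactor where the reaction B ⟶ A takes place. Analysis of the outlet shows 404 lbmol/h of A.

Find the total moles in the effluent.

868 lbmol/h

For A: n = n₀ + 1ξ → 404 = 0 + 1ξ, giving ξ = 404 lbmol/h.
Outlet amounts (n = n₀ + ν ξ):
  B: 868 − 1(404) = 464
  A: 0 + 1(404) = 404
Total out = 464 + 404 = 868 lbmol/h.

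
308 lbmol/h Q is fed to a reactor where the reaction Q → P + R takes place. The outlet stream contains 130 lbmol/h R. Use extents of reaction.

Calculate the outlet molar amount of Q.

178 lbmol/h

For R: n = n₀ + 1ξ → 130 = 0 + 1ξ, giving ξ = 130 lbmol/h.
Outlet amounts (n = n₀ + ν ξ):
  Q: 308 − 1(130) = 178
  P: 0 + 1(130) = 130
  R: 0 + 1(130) = 130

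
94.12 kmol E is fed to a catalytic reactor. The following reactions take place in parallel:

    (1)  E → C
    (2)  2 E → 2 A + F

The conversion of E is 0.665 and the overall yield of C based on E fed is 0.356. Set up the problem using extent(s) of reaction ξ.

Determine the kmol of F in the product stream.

14.5 kmol

Yield of C: 1ξ₁ / 94.12 = 0.356 → ξ₁ = 33.51 kmol.
Conversion of E: 1ξ₁ + 2ξ₂ = 0.665 × 94.12 = 62.59 → ξ₂ = 14.54 kmol.
Outlet amounts (n = n₀ + Σ ν·ξ):
  E: 94.12 − 1(33.51) − 2(14.54) = 31.53
  C: 0 + 1(33.51) = 33.51
  A: 0 + 2(14.54) = 29.08
  F: 0 + 1(14.54) = 14.54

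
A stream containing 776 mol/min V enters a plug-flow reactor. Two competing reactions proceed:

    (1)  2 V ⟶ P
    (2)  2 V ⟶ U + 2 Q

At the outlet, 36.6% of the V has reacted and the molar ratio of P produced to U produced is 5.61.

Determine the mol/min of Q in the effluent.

Conversion of V: V consumed = 0.366 × 776 = 284 mol/min = 2ξ₁ + 2ξ₂.
Selectivity: 1ξ₁ / (1ξ₂) = 5.61 → ξ₁ = 5.61 ξ₂.
Substitute: (2·5.61 + 2) ξ₂ = 284 → ξ₂ = 21.48 mol/min, ξ₁ = 120.5 mol/min.
Outlet amounts (n = n₀ + Σ ν·ξ):
  V: 776 − 2(120.5) − 2(21.48) = 492
  P: 0 + 1(120.5) = 120.5
  U: 0 + 1(21.48) = 21.48
  Q: 0 + 2(21.48) = 42.97

43 mol/min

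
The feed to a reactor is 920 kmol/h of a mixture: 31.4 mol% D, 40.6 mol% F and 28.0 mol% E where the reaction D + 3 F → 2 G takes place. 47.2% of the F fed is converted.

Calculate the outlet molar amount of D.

F reacted = 0.472 × 373.5 = 176.3 kmol/h; ν_F = −3, so ξ = 176.3/3 = 58.77 kmol/h.
Outlet amounts (n = n₀ + ν ξ):
  D: 288.9 − 1(58.77) = 230.1
  F: 373.5 − 3(58.77) = 197.2
  G: 0 + 2(58.77) = 117.5
  E: 257.6 (inert)

230 kmol/h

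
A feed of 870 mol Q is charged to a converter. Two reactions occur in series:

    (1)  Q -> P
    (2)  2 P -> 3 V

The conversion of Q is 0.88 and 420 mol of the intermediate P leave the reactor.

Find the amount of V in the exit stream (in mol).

Conversion of Q: Q consumed = 1ξ₁ = 0.88 × 870 → ξ₁ = 765.6 mol.
P balance: n_P = 0 + 1ξ₁ − 2ξ₂ = 420 → ξ₂ = (1·765.6 − 420)/2 = 172.8 mol.
Outlet amounts (n = n₀ + Σ ν·ξ):
  Q: 870 − 1(765.6) = 104.4
  P: 0 + 1(765.6) − 2(172.8) = 420
  V: 0 + 3(172.8) = 518.4

518 mol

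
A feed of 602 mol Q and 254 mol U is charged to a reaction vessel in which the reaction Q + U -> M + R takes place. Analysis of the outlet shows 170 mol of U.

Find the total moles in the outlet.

For U: n = n₀ − 1ξ → 170 = 254 − 1ξ, giving ξ = 84 mol.
Outlet amounts (n = n₀ + ν ξ):
  Q: 602 − 1(84) = 518
  U: 254 − 1(84) = 170
  M: 0 + 1(84) = 84
  R: 0 + 1(84) = 84
Total out = 518 + 170 + 84 + 84 = 856 mol.

856 mol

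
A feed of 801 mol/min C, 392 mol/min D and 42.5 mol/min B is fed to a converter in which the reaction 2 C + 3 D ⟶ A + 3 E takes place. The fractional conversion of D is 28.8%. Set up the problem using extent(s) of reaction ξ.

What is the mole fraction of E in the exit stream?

0.0942

D reacted = 0.288 × 392 = 112.9 mol/min; ν_D = −3, so ξ = 112.9/3 = 37.63 mol/min.
Outlet amounts (n = n₀ + ν ξ):
  C: 801 − 2(37.63) = 725.7
  D: 392 − 3(37.63) = 279.1
  A: 0 + 1(37.63) = 37.63
  E: 0 + 3(37.63) = 112.9
  B: 42.5 (inert)
Total out = 1198 mol/min; y_E = 112.9 / 1198 = 0.09425.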